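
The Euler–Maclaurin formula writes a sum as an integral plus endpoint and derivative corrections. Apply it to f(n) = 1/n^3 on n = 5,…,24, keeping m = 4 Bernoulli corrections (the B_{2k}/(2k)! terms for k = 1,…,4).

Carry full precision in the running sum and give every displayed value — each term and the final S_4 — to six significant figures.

The integral term ∫_5^24 1/x^3 dx = 0.0191319.
½[f(5) + f(24)] = ½[0.00800000 + 7.23380e-05] = 0.00403617.
So far: 0.0231681.
k=1: B_{2}/(2)! × [f^{(1)}(24) − f^{(1)}(5)] = 1/12 × (-9.04225e-06 − (-0.00480000)) = 0.000399246.
Running total after k=1: 0.0235674.
k=2: B_{4}/(4)! × [f^{(3)}(24) − f^{(3)}(5)] = −1/720 × (-3.13967e-07 − (-0.00384000)) = -5.33290e-06.
Running total after k=2: 0.0235620.
k=3: B_{6}/(6)! × [f^{(5)}(24) − f^{(5)}(5)] = 1/30240 × (-2.28934e-08 − (-0.00645120)) = 2.13333e-07.
Running total after k=3: 0.0235622.
k=4: B_{8}/(8)! × [f^{(7)}(24) − f^{(7)}(5)] = −1/1209600 × (-2.86168e-09 − (-0.0185795)) = -1.53600e-08.

S_4 ≈ 0.0235622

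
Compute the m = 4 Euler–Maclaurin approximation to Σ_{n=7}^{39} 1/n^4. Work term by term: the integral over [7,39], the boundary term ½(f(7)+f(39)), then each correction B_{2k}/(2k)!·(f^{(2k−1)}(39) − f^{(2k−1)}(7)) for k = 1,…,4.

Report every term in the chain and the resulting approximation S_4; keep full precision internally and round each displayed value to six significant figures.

Integral: ∫_7^39 1/x^4 dx = 0.000966198.
Endpoint term: (f(7) + f(39))/2 = (0.000416493 + 4.32257e-07)/2 = 0.000208463.
So far: 0.00117466.
Correction k=1: B_{2}/2! · (f^{(1)}(39) − f^{(1)}(7)) = 1/12 · (-4.43340e-08 − (-0.000237996)) = 1.98293e-05.
Partial sum through k=1: 0.00119449.
Correction k=2: B_{4}/4! · (f^{(3)}(39) − f^{(3)}(7)) = −1/720 · (-8.74438e-10 − (-0.000145712)) = -2.02376e-07.
Partial sum through k=2: 0.00119429.
Correction k=3: B_{6}/6! · (f^{(5)}(39) − f^{(5)}(7)) = 1/30240 · (-3.21950e-11 − (-0.000166528)) = 5.50687e-09.
Partial sum through k=3: 0.00119429.
Correction k=4: B_{8}/8! · (f^{(7)}(39) − f^{(7)}(7)) = −1/1209600 · (-1.90503e-12 − (-0.000305868)) = -2.52867e-10.

S_4 ≈ 0.00119429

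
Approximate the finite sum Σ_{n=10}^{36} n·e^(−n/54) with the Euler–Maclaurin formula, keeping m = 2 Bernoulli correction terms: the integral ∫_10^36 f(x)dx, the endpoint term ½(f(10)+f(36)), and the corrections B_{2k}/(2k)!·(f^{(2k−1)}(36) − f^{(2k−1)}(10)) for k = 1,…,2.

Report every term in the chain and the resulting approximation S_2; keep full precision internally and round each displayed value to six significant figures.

S_2 ≈ 389.911

The integral term ∫_10^36 x·e^(−x/54) dx = 376.557.
Boundary: ½(f(10) + f(36)) = ½(8.30950 + 18.4830) = 13.3963.
Running total after boundary: 389.954.
Correction k=1: B_{2}/2! · (f^{(1)}(36) − f^{(1)}(10)) = 1/12 · (0.171139 − 0.677071) = -0.0421610.
Partial sum through k=1: 389.911.
Correction k=2: B_{4}/4! · (f^{(3)}(36) − f^{(3)}(10)) = −1/720 · (0.000410828 − 0.000802116) = 5.43457e-07.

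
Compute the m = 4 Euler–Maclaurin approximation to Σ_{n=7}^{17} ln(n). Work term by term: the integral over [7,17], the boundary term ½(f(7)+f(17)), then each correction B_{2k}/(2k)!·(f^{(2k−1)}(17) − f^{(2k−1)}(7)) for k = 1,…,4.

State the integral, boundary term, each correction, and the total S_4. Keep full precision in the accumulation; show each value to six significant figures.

The integral term ∫_7^17 ln(x) dx = 24.5433.
Endpoint term: (f(7) + f(17))/2 = (1.94591 + 2.83321)/2 = 2.38956.
So far: 26.9328.
k=1: B_{2}/(2)! × [f^{(1)}(17) − f^{(1)}(7)] = 1/12 × (0.0588235 − 0.142857) = -0.00700280.
Partial sum through k=1: 26.9258.
k=2: B_{4}/(4)! × [f^{(3)}(17) − f^{(3)}(7)] = −1/720 × (0.000407083 − 0.00583090) = 7.53308e-06.
Partial sum through k=2: 26.9258.
k=3: B_{6}/(6)! × [f^{(5)}(17) − f^{(5)}(7)] = 1/30240 × (1.69031e-05 − 0.00142798) = -4.66625e-08.
Partial sum through k=3: 26.9258.
k=4: B_{8}/(8)! × [f^{(7)}(17) − f^{(7)}(7)] = −1/1209600 × (1.75465e-06 − 0.000874271) = 7.21327e-10.

S_4 ≈ 26.9258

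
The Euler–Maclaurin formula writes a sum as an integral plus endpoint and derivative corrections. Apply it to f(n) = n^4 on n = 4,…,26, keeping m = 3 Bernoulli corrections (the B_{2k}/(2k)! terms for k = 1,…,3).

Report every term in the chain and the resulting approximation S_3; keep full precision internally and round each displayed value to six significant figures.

The integral term ∫_4^26 x^4 dx = 2.37607e+06.
½[f(4) + f(26)] = ½[256.000 + 456976] = 228616.
Running total after boundary: 2.60469e+06.
Order-1 term: 1/12 · (70304.0 − 256.000) = 5837.33.
Running total after k=1: 2.61052e+06.
Order-2 term: −1/720 · (624.000 − 96.0000) = -0.733333.
Running total after k=2: 2.61052e+06.
Order-3 term: 1/30240 · (0.00000 − 0.00000) = 0.00000.

S_3 ≈ 2.61052e+06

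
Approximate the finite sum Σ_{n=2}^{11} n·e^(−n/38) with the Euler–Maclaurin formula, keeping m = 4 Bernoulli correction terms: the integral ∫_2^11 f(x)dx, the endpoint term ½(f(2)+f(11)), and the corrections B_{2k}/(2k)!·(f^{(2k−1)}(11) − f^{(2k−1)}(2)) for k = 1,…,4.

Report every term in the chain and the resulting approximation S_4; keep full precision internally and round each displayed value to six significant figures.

Integral: ∫_2^11 x·e^(−x/38) dx = 48.0686.
½[f(2) + f(11)] = ½[1.89746 + 8.23523] = 5.06635.
Integral + boundary = 53.1349.
k=1: B_{2}/(2)! × [f^{(1)}(11) − f^{(1)}(2)] = 1/12 × (0.531941 − 0.898796) = -0.0305713.
After k=1: 53.1043.
k=2: B_{4}/(4)! × [f^{(3)}(11) − f^{(3)}(2)] = −1/720 × (0.00140530 − 0.00193646) = 7.37726e-07.
After k=2: 53.1043.
k=3: B_{6}/(6)! × [f^{(5)}(11) − f^{(5)}(2)] = 1/30240 × (1.69129e-06 − 2.25104e-06) = -1.85101e-11.
After k=3: 53.1043.
k=4: B_{8}/(8)! × [f^{(7)}(11) − f^{(7)}(2)] = −1/1209600 × (1.66855e-09 − 2.18908e-09) = 4.30334e-16.

S_4 ≈ 53.1043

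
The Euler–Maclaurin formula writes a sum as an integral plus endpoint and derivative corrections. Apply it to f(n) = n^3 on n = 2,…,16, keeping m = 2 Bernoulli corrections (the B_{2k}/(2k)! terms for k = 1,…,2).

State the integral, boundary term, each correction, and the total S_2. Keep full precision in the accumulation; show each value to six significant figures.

S_2 ≈ 18495.0

∫_2^16 x^3 dx evaluates to 16380.0.
Boundary: ½(f(2) + f(16)) = ½(8.00000 + 4096.00) = 2052.00.
Running total after boundary: 18432.0.
Order-1 term: 1/12 · (768.000 − 12.0000) = 63.0000.
Partial sum through k=1: 18495.0.
Order-2 term: −1/720 · (6.00000 − 6.00000) = 0.00000.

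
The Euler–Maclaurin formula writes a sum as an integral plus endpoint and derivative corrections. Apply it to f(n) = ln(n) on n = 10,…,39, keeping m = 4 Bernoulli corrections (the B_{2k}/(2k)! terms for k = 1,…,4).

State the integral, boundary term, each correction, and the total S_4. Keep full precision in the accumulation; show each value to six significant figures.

∫_10^39 ln(x) dx evaluates to 90.8531.
Boundary: ½(f(10) + f(39)) = ½(2.30259 + 3.66356) = 2.98307.
So far: 93.8361.
Order-1 term: 1/12 · (0.0256410 − 0.100000) = -0.00619658.
After k=1: 93.8299.
Order-2 term: −1/720 · (3.37160e-05 − 0.00200000) = 2.73095e-06.
After k=2: 93.8299.
Order-3 term: 1/30240 · (2.66004e-07 − 0.000240000) = -7.92771e-09.
After k=3: 93.8299.
Order-4 term: −1/1209600 · (5.24663e-09 − 7.20000e-05) = 5.95195e-11.

S_4 ≈ 93.8299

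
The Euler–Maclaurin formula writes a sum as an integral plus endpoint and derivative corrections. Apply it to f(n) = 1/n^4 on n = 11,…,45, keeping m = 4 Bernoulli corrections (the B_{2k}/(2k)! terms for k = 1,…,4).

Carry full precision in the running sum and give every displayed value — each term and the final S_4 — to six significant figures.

Integral: ∫_11^45 1/x^4 dx = 0.000246780.
Endpoint term: (f(11) + f(45))/2 = (6.83013e-05 + 2.43865e-07)/2 = 3.42726e-05.
Running total after boundary: 0.000281053.
k=1: B_{2}/(2)! × [f^{(1)}(45) − f^{(1)}(11)] = 1/12 × (-2.16769e-08 − (-2.48369e-05)) = 2.06793e-06.
Partial sum through k=1: 0.000283121.
k=2: B_{4}/(4)! × [f^{(3)}(45) − f^{(3)}(11)] = −1/720 × (-3.21139e-10 − (-6.15790e-06)) = -8.55219e-09.
Partial sum through k=2: 0.000283112.
k=3: B_{6}/(6)! × [f^{(5)}(45) − f^{(5)}(11)] = 1/30240 × (-8.88089e-12 − (-2.84994e-06)) = 9.42436e-11.
Partial sum through k=3: 0.000283112.
k=4: B_{8}/(8)! × [f^{(7)}(45) − f^{(7)}(11)] = −1/1209600 × (-3.94706e-13 − (-2.11979e-06)) = -1.75247e-12.

S_4 ≈ 0.000283112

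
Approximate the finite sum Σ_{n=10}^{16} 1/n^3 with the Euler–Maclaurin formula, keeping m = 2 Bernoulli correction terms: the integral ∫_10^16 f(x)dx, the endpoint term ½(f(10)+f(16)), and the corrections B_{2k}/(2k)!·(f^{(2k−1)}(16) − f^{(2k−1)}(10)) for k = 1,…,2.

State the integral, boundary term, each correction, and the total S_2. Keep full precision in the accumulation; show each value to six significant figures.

S_2 ≈ 0.00369005

Integral: ∫_10^16 1/x^3 dx = 0.00304688.
Boundary: ½(f(10) + f(16)) = ½(0.00100000 + 0.000244141) = 0.000622070.
So far: 0.00366895.
Order-1 term: 1/12 · (-4.57764e-05 − (-0.000300000)) = 2.11853e-05.
Partial sum through k=1: 0.00369013.
Order-2 term: −1/720 · (-3.57628e-06 − (-6.00000e-05)) = -7.83663e-08.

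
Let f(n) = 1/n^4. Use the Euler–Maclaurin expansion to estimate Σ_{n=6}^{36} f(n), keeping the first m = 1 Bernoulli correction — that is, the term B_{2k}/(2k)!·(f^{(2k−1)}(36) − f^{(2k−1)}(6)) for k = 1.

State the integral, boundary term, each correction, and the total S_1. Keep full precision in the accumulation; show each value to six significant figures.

S_1 ≈ 0.00196503

The integral term ∫_6^36 1/x^4 dx = 0.00153607.
Endpoint term: (f(6) + f(36))/2 = (0.000771605 + 5.95374e-07)/2 = 0.000386100.
Running total after boundary: 0.00192217.
Order-1 term: 1/12 · (-6.61527e-08 − (-0.000514403)) = 4.28614e-05.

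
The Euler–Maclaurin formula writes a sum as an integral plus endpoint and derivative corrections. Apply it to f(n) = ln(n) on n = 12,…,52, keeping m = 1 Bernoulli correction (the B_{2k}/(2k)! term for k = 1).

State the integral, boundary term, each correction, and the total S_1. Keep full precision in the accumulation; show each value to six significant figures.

S_1 ≈ 138.859

The integral term ∫_12^52 ln(x) dx = 135.646.
½[f(12) + f(52)] = ½[2.48491 + 3.95124] = 3.21808.
So far: 138.864.
k=1: B_{2}/(2)! × [f^{(1)}(52) − f^{(1)}(12)] = 1/12 × (0.0192308 − 0.0833333) = -0.00534188.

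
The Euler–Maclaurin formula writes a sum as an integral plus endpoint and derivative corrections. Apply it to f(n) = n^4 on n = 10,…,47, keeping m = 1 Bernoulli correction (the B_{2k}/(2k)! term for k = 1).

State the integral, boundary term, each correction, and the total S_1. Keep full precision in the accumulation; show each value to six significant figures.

S_1 ≈ 4.83281e+07

The integral term ∫_10^47 x^4 dx = 4.58490e+07.
Endpoint term: (f(10) + f(47))/2 = (10000.0 + 4.87968e+06)/2 = 2.44484e+06.
Running total after boundary: 4.82938e+07.
Order-1 term: 1/12 · (415292 − 4000.00) = 34274.3.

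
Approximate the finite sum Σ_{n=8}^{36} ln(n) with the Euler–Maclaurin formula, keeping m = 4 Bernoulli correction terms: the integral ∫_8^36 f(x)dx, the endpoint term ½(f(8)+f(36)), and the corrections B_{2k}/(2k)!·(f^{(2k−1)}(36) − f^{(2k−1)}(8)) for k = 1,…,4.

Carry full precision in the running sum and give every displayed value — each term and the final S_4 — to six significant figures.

S_4 ≈ 87.1945

Integral: ∫_8^36 ln(x) dx = 84.3711.
Boundary: ½(f(8) + f(36)) = ½(2.07944 + 3.58352) = 2.83148.
So far: 87.2026.
Correction k=1: B_{2}/2! · (f^{(1)}(36) − f^{(1)}(8)) = 1/12 · (0.0277778 − 0.125000) = -0.00810185.
After k=1: 87.1945.
Correction k=2: B_{4}/4! · (f^{(3)}(36) − f^{(3)}(8)) = −1/720 · (4.28669e-05 − 0.00390625) = 5.36581e-06.
After k=2: 87.1945.
Correction k=3: B_{6}/6! · (f^{(5)}(36) − f^{(5)}(8)) = 1/30240 · (3.96916e-07 − 0.000732422) = -2.42072e-08.
After k=3: 87.1945.
Correction k=4: B_{8}/8! · (f^{(7)}(36) − f^{(7)}(8)) = −1/1209600 · (9.18787e-09 − 0.000343323) = 2.83824e-10.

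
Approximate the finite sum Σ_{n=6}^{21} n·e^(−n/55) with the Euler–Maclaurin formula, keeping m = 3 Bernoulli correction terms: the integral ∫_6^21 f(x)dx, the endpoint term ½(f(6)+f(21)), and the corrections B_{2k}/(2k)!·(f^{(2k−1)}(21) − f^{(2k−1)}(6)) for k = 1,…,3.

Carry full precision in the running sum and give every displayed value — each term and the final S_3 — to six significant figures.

S_3 ≈ 164.735

Integral: ∫_6^21 x·e^(−x/55) dx = 154.909.
½[f(6) + f(21)] = ½[5.37989 + 14.3350] = 9.85745.
So far: 164.766.
Correction k=1: B_{2}/2! · (f^{(1)}(21) − f^{(1)}(6)) = 1/12 · (0.421983 − 0.798833) = -0.0314042.
After k=1: 164.735.
Correction k=2: B_{4}/4! · (f^{(3)}(21) − f^{(3)}(6)) = −1/720 · (0.000590817 − 0.000856903) = 3.69564e-07.
After k=2: 164.735.
Correction k=3: B_{6}/6! · (f^{(5)}(21) − f^{(5)}(6)) = 1/30240 · (3.44508e-07 − 4.79249e-07) = -4.45574e-12.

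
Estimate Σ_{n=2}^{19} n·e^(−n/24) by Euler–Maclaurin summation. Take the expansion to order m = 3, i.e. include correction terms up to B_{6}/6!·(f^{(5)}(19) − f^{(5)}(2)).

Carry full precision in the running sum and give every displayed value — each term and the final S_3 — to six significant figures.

S_3 ≈ 111.682

Integral: ∫_2^19 x·e^(−x/24) dx = 106.520.
½[f(2) + f(19)] = ½[1.84009 + 8.60869] = 5.22439.
Running total after boundary: 111.744.
k=1: B_{2}/(2)! × [f^{(1)}(19) − f^{(1)}(2)] = 1/12 × (0.0943935 − 0.843374) = -0.0624150.
Partial sum through k=1: 111.682.
k=2: B_{4}/(4)! × [f^{(3)}(19) − f^{(3)}(2)] = −1/720 × (0.00173710 − 0.00465879) = 4.05790e-06.
Partial sum through k=2: 111.682.
k=3: B_{6}/(6)! × [f^{(5)}(19) − f^{(5)}(2)] = 1/30240 × (5.74710e-06 − 1.36344e-05) = -2.60822e-10.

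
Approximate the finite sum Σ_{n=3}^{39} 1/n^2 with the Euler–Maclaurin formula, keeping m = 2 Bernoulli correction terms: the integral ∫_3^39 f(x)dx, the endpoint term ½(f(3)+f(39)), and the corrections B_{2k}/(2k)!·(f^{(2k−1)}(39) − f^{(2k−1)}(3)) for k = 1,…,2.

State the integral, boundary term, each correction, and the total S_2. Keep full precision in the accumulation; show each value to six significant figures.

S_2 ≈ 0.369609

∫_3^39 1/x^2 dx evaluates to 0.307692.
Endpoint term: (f(3) + f(39))/2 = (0.111111 + 0.000657462)/2 = 0.0558843.
Integral + boundary = 0.363577.
Order-1 term: 1/12 · (-3.37160e-05 − (-0.0740741)) = 0.00617003.
Running total after k=1: 0.369747.
Order-2 term: −1/720 · (-2.66004e-07 − (-0.0987654)) = -0.000137174.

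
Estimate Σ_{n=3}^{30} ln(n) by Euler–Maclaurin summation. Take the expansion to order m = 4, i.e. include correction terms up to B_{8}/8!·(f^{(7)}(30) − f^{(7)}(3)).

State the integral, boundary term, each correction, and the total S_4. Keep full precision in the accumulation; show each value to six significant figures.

Integral: ∫_3^30 ln(x) dx = 71.7401.
½[f(3) + f(30)] = ½[1.09861 + 3.40120] = 2.24990.
So far: 73.9900.
Correction k=1: B_{2}/2! · (f^{(1)}(30) − f^{(1)}(3)) = 1/12 · (0.0333333 − 0.333333) = -0.0250000.
Partial sum through k=1: 73.9650.
Correction k=2: B_{4}/4! · (f^{(3)}(30) − f^{(3)}(3)) = −1/720 · (7.40741e-05 − 0.0740741) = 0.000102778.
Partial sum through k=2: 73.9651.
Correction k=3: B_{6}/6! · (f^{(5)}(30) − f^{(5)}(3)) = 1/30240 · (9.87654e-07 − 0.0987654) = -3.26602e-06.
Partial sum through k=3: 73.9651.
Correction k=4: B_{8}/8! · (f^{(7)}(30) − f^{(7)}(3)) = −1/1209600 · (3.29218e-08 − 0.329218) = 2.72171e-07.

S_4 ≈ 73.9651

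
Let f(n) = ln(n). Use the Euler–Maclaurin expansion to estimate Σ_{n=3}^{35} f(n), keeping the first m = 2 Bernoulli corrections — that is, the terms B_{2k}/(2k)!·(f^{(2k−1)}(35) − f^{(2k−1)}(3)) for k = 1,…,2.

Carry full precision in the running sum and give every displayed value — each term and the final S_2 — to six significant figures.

The integral term ∫_3^35 ln(x) dx = 89.1413.
½[f(3) + f(35)] = ½[1.09861 + 3.55535] = 2.32698.
Integral + boundary = 91.4683.
Order-1 term: 1/12 · (0.0285714 − 0.333333) = -0.0253968.
Running total after k=1: 91.4429.
Order-2 term: −1/720 · (4.66472e-05 − 0.0740741) = 0.000102816.

S_2 ≈ 91.4430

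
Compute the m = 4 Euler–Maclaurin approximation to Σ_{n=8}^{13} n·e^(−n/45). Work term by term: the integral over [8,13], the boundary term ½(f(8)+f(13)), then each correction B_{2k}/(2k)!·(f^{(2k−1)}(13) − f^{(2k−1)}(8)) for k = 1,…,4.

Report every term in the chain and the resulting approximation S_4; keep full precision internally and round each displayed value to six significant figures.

∫_8^13 x·e^(−x/45) dx evaluates to 41.4122.
½[f(8) + f(13)] = ½[6.69703 + 9.73824] = 8.21763.
So far: 49.6299.
Order-1 term: 1/12 · (0.532690 − 0.688306) = -0.0129680.
Partial sum through k=1: 49.6169.
Order-2 term: −1/720 · (0.00100290 − 0.00116670) = 2.27491e-07.
Partial sum through k=2: 49.6169.
Order-3 term: 1/30240 · (8.60618e-07 − 9.84440e-07) = -4.09464e-12.
Partial sum through k=3: 49.6169.
Order-4 term: −1/1209600 · (6.05420e-10 − 6.87769e-10) = 6.80802e-17.

S_4 ≈ 49.6169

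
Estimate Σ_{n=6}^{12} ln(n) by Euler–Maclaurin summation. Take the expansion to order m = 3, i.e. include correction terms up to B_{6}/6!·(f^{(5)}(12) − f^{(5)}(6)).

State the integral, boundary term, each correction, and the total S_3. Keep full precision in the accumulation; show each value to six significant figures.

S_3 ≈ 15.1997

∫_6^12 ln(x) dx evaluates to 13.0683.
½[f(6) + f(12)] = ½[1.79176 + 2.48491] = 2.13833.
So far: 15.2067.
Order-1 term: 1/12 · (0.0833333 − 0.166667) = -0.00694444.
After k=1: 15.1997.
Order-2 term: −1/720 · (0.00115741 − 0.00925926) = 1.12526e-05.
After k=2: 15.1997.
Order-3 term: 1/30240 · (9.64506e-05 − 0.00308642) = -9.88746e-08.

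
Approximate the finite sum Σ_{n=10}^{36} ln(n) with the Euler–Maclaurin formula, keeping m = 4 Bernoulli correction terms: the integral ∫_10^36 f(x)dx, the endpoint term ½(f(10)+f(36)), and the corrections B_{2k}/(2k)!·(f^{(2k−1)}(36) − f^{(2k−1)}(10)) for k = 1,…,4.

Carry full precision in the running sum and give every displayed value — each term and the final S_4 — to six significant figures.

The integral term ∫_10^36 ln(x) dx = 79.9808.
½[f(10) + f(36)] = ½[2.30259 + 3.58352] = 2.94305.
So far: 82.9239.
Order-1 term: 1/12 · (0.0277778 − 0.100000) = -0.00601852.
Partial sum through k=1: 82.9179.
Order-2 term: −1/720 · (4.28669e-05 − 0.00200000) = 2.71824e-06.
Partial sum through k=2: 82.9179.
Order-3 term: 1/30240 · (3.96916e-07 − 0.000240000) = -7.92338e-09.
Partial sum through k=3: 82.9179.
Order-4 term: −1/1209600 · (9.18787e-09 − 7.20000e-05) = 5.95162e-11.

S_4 ≈ 82.9179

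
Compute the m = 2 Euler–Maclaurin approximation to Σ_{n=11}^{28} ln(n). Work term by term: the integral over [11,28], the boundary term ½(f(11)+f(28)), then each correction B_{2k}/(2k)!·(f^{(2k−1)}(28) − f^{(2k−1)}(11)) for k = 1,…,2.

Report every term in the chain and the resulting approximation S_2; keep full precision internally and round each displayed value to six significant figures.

S_2 ≈ 52.7853

The integral term ∫_11^28 ln(x) dx = 49.9249.
½[f(11) + f(28)] = ½[2.39790 + 3.33220] = 2.86505.
Integral + boundary = 52.7899.
Order-1 term: 1/12 · (0.0357143 − 0.0909091) = -0.00459957.
Partial sum through k=1: 52.7853.
Order-2 term: −1/720 · (9.11079e-05 − 0.00150263) = 1.96045e-06.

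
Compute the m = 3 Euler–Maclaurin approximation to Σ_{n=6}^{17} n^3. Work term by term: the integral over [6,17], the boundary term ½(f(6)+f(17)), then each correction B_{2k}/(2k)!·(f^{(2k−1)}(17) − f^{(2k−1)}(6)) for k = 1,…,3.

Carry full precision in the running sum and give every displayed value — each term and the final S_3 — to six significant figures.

S_3 ≈ 23184.0

The integral term ∫_6^17 x^3 dx = 20556.2.
Boundary: ½(f(6) + f(17)) = ½(216.000 + 4913.00) = 2564.50.
Running total after boundary: 23120.8.
Correction k=1: B_{2}/2! · (f^{(1)}(17) − f^{(1)}(6)) = 1/12 · (867.000 − 108.000) = 63.2500.
After k=1: 23184.0.
Correction k=2: B_{4}/4! · (f^{(3)}(17) − f^{(3)}(6)) = −1/720 · (6.00000 − 6.00000) = 0.00000.
After k=2: 23184.0.
Correction k=3: B_{6}/6! · (f^{(5)}(17) − f^{(5)}(6)) = 1/30240 · (0.00000 − 0.00000) = 0.00000.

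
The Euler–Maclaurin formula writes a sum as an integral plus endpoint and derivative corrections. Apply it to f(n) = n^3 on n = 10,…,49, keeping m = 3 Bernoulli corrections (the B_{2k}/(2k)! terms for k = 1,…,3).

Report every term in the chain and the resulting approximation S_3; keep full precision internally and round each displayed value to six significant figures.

S_3 ≈ 1.49860e+06

The integral term ∫_10^49 x^3 dx = 1.43870e+06.
½[f(10) + f(49)] = ½[1000.00 + 117649] = 59324.5.
Running total after boundary: 1.49802e+06.
Correction k=1: B_{2}/2! · (f^{(1)}(49) − f^{(1)}(10)) = 1/12 · (7203.00 − 300.000) = 575.250.
After k=1: 1.49860e+06.
Correction k=2: B_{4}/4! · (f^{(3)}(49) − f^{(3)}(10)) = −1/720 · (6.00000 − 6.00000) = 0.00000.
After k=2: 1.49860e+06.
Correction k=3: B_{6}/6! · (f^{(5)}(49) − f^{(5)}(10)) = 1/30240 · (0.00000 − 0.00000) = 0.00000.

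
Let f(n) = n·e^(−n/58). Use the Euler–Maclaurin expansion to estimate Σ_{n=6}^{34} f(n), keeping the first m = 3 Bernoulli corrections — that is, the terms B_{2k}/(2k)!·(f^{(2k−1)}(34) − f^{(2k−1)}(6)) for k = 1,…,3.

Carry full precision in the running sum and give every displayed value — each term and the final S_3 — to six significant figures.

Integral: ∫_6^34 x·e^(−x/58) dx = 378.063.
½[f(6) + f(34)] = ½[5.41034 + 18.9188] = 12.1645.
Integral + boundary = 390.228.
k=1: B_{2}/(2)! × [f^{(1)}(34) − f^{(1)}(6)] = 1/12 × (0.230249 − 0.808441) = -0.0481827.
Running total after k=1: 390.180.
k=2: B_{4}/(4)! × [f^{(3)}(34) − f^{(3)}(6)] = −1/720 × (0.000399262 − 0.000776423) = 5.23835e-07.
Running total after k=2: 390.180.
k=3: B_{6}/(6)! × [f^{(5)}(34) − f^{(5)}(6)] = 1/30240 × (2.17027e-07 − 3.90168e-07) = -5.72556e-12.

S_3 ≈ 390.180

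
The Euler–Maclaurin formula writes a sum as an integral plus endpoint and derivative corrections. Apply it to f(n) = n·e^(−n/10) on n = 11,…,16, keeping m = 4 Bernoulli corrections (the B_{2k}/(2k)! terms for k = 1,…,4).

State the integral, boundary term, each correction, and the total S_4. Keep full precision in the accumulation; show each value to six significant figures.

S_4 ≈ 20.8485

∫_11^16 x·e^(−x/10) dx evaluates to 17.4098.
Boundary: ½(f(11) + f(16)) = ½(3.66158 + 3.23034) = 3.44596.
So far: 20.8558.
Order-1 term: 1/12 · (-0.121138 − (-0.0332871)) = -0.00732090.
Running total after k=1: 20.8485.
Order-2 term: −1/720 · (0.00282655 − 0.00632455) = 4.85833e-06.
Running total after k=2: 20.8485.
Order-3 term: 1/30240 · (6.86448e-05 − 0.000129820) = -2.02298e-09.
Running total after k=3: 20.8485.
Order-4 term: −1/1209600 · (1.09024e-06 − 1.96394e-06) = 7.22303e-13.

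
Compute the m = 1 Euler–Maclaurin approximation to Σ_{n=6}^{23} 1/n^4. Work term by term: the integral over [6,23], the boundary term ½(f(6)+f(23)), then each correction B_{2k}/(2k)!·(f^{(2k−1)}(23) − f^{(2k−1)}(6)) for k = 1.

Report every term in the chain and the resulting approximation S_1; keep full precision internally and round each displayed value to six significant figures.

S_1 ≈ 0.00194622

The integral term ∫_6^23 1/x^4 dx = 0.00151581.
½[f(6) + f(23)] = ½[0.000771605 + 3.57346e-06] = 0.000387589.
Integral + boundary = 0.00190340.
k=1: B_{2}/(2)! × [f^{(1)}(23) − f^{(1)}(6)] = 1/12 × (-6.21471e-07 − (-0.000514403)) = 4.28152e-05.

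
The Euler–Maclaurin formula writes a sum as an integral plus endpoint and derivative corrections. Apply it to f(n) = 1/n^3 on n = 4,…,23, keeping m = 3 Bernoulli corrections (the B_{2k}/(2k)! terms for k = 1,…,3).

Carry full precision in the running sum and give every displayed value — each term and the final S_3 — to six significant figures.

∫_4^23 1/x^3 dx evaluates to 0.0303048.
Endpoint term: (f(4) + f(23))/2 = (0.0156250 + 8.21895e-05)/2 = 0.00785359.
Running total after boundary: 0.0381584.
Order-1 term: 1/12 · (-1.07204e-05 − (-0.0117188)) = 0.000975669.
Partial sum through k=1: 0.0391341.
Order-2 term: −1/720 · (-4.05307e-07 − (-0.0146484)) = -2.03445e-05.
Partial sum through k=2: 0.0391137.
Order-3 term: 1/30240 · (-3.21794e-08 − (-0.0384521)) = 1.27156e-06.

S_3 ≈ 0.0391150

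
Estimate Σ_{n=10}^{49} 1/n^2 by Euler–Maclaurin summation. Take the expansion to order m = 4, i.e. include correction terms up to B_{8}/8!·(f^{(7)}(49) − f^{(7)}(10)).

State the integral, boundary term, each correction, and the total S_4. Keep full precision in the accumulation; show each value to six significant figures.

S_4 ≈ 0.0849650

Integral: ∫_10^49 1/x^2 dx = 0.0795918.
Endpoint term: (f(10) + f(49))/2 = (0.0100000 + 0.000416493)/2 = 0.00520825.
So far: 0.0848001.
Order-1 term: 1/12 · (-1.69997e-05 − (-0.00200000)) = 0.000165250.
After k=1: 0.0849653.
Order-2 term: −1/720 · (-8.49632e-08 − (-0.000240000)) = -3.33215e-07.
After k=2: 0.0849650.
Order-3 term: 1/30240 · (-1.06160e-09 − (-7.20000e-05)) = 2.38092e-09.
After k=3: 0.0849650.
Order-4 term: −1/1209600 · (-2.47603e-11 − (-4.03200e-05)) = -3.33333e-11.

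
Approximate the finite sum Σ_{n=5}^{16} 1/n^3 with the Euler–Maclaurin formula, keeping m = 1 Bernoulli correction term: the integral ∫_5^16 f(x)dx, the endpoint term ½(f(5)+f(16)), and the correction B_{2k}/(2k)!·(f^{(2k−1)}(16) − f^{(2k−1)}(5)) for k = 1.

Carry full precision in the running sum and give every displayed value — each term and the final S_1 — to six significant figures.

Integral: ∫_5^16 1/x^3 dx = 0.0180469.
Boundary: ½(f(5) + f(16)) = ½(0.00800000 + 0.000244141) = 0.00412207.
Running total after boundary: 0.0221689.
k=1: B_{2}/(2)! × [f^{(1)}(16) − f^{(1)}(5)] = 1/12 × (-4.57764e-05 − (-0.00480000)) = 0.000396185.

S_1 ≈ 0.0225651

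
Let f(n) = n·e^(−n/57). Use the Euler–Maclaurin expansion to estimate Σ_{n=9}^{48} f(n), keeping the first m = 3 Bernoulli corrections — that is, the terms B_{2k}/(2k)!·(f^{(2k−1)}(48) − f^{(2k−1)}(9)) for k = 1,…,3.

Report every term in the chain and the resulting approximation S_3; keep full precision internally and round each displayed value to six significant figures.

S_3 ≈ 648.295

Integral: ∫_9^48 x·e^(−x/57) dx = 634.167.
Boundary: ½(f(9) + f(48)) = ½(7.68546 + 20.6785) = 14.1820.
Integral + boundary = 648.349.
Order-1 term: 1/12 · (0.0680215 − 0.719107) = -0.0542571.
Running total after k=1: 648.295.
Order-2 term: −1/720 · (0.000286127 − 0.000746995) = 6.40094e-07.
Running total after k=2: 648.295.
Order-3 term: 1/30240 · (1.69688e-07 − 3.91708e-07) = -7.34190e-12.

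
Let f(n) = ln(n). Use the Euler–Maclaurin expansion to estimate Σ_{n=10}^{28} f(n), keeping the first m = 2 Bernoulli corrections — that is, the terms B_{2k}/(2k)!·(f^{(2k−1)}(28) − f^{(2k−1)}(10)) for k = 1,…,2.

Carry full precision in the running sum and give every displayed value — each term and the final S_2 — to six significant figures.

Integral: ∫_10^28 ln(x) dx = 52.2759.
Endpoint term: (f(10) + f(28))/2 = (2.30259 + 3.33220)/2 = 2.81739.
So far: 55.0933.
k=1: B_{2}/(2)! × [f^{(1)}(28) − f^{(1)}(10)] = 1/12 × (0.0357143 − 0.100000) = -0.00535714.
Running total after k=1: 55.0879.
k=2: B_{4}/(4)! × [f^{(3)}(28) − f^{(3)}(10)] = −1/720 × (9.11079e-05 − 0.00200000) = 2.65124e-06.

S_2 ≈ 55.0879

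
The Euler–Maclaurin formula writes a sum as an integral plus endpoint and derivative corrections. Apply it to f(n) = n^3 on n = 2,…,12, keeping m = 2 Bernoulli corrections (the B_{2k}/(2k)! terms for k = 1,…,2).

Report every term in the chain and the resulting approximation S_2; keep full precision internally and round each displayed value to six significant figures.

S_2 ≈ 6083.00

The integral term ∫_2^12 x^3 dx = 5180.00.
½[f(2) + f(12)] = ½[8.00000 + 1728.00] = 868.000.
So far: 6048.00.
k=1: B_{2}/(2)! × [f^{(1)}(12) − f^{(1)}(2)] = 1/12 × (432.000 − 12.0000) = 35.0000.
Running total after k=1: 6083.00.
k=2: B_{4}/(4)! × [f^{(3)}(12) − f^{(3)}(2)] = −1/720 × (6.00000 − 6.00000) = 0.00000.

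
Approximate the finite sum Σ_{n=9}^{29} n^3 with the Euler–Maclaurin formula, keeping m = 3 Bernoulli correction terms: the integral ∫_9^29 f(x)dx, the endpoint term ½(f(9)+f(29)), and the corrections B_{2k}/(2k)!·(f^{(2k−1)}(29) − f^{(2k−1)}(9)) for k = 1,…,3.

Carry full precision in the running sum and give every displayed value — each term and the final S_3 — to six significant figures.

Integral: ∫_9^29 x^3 dx = 175180.
Endpoint term: (f(9) + f(29))/2 = (729.000 + 24389.0)/2 = 12559.0.
Integral + boundary = 187739.
k=1: B_{2}/(2)! × [f^{(1)}(29) − f^{(1)}(9)] = 1/12 × (2523.00 − 243.000) = 190.000.
Running total after k=1: 187929.
k=2: B_{4}/(4)! × [f^{(3)}(29) − f^{(3)}(9)] = −1/720 × (6.00000 − 6.00000) = 0.00000.
Running total after k=2: 187929.
k=3: B_{6}/(6)! × [f^{(5)}(29) − f^{(5)}(9)] = 1/30240 × (0.00000 − 0.00000) = 0.00000.

S_3 ≈ 187929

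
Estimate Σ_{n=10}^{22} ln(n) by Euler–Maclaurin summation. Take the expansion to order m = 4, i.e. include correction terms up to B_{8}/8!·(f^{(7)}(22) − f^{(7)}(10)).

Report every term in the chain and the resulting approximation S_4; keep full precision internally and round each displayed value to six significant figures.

S_4 ≈ 35.6694

∫_10^22 ln(x) dx evaluates to 32.9771.
Endpoint term: (f(10) + f(22))/2 = (2.30259 + 3.09104)/2 = 2.69681.
Running total after boundary: 35.6739.
k=1: B_{2}/(2)! × [f^{(1)}(22) − f^{(1)}(10)] = 1/12 × (0.0454545 − 0.100000) = -0.00454545.
Running total after k=1: 35.6694.
k=2: B_{4}/(4)! × [f^{(3)}(22) − f^{(3)}(10)] = −1/720 × (0.000187829 − 0.00200000) = 2.51690e-06.
Running total after k=2: 35.6694.
k=3: B_{6}/(6)! × [f^{(5)}(22) − f^{(5)}(10)] = 1/30240 × (4.65691e-06 − 0.000240000) = -7.78251e-09.
Running total after k=3: 35.6694.
k=4: B_{8}/(8)! × [f^{(7)}(22) − f^{(7)}(10)] = −1/1209600 × (2.88651e-07 − 7.20000e-05) = 5.92852e-11.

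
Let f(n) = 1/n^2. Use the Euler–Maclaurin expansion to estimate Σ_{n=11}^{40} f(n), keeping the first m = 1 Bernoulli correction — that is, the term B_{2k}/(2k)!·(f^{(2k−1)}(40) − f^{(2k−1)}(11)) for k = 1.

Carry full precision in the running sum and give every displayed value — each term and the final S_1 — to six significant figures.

The integral term ∫_11^40 1/x^2 dx = 0.0659091.
Boundary: ½(f(11) + f(40)) = ½(0.00826446 + 0.000625000) = 0.00444473.
Integral + boundary = 0.0703538.
k=1: B_{2}/(2)! × [f^{(1)}(40) − f^{(1)}(11)] = 1/12 × (-3.12500e-05 − (-0.00150263)) = 0.000122615.

S_1 ≈ 0.0704764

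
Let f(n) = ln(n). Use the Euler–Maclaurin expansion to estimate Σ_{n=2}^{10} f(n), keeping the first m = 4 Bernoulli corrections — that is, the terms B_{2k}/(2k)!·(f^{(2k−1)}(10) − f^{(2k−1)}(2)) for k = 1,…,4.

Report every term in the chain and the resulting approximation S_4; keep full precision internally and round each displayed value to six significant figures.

S_4 ≈ 15.1044

∫_2^10 ln(x) dx evaluates to 13.6396.
Boundary: ½(f(2) + f(10)) = ½(0.693147 + 2.30259) = 1.49787.
Integral + boundary = 15.1374.
k=1: B_{2}/(2)! × [f^{(1)}(10) − f^{(1)}(2)] = 1/12 × (0.100000 − 0.500000) = -0.0333333.
After k=1: 15.1041.
k=2: B_{4}/(4)! × [f^{(3)}(10) − f^{(3)}(2)] = −1/720 × (0.00200000 − 0.250000) = 0.000344444.
After k=2: 15.1044.
k=3: B_{6}/(6)! × [f^{(5)}(10) − f^{(5)}(2)] = 1/30240 × (0.000240000 − 0.750000) = -2.47937e-05.
After k=3: 15.1044.
k=4: B_{8}/(8)! × [f^{(7)}(10) − f^{(7)}(2)] = −1/1209600 × (7.20000e-05 − 5.62500) = 4.65024e-06.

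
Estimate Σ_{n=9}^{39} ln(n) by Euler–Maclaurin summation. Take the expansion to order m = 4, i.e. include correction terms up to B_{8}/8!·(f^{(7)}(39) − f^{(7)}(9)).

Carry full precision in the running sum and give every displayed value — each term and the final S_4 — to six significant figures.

The integral term ∫_9^39 ln(x) dx = 93.1039.
Endpoint term: (f(9) + f(39))/2 = (2.19722 + 3.66356)/2 = 2.93039.
Integral + boundary = 96.0343.
Correction k=1: B_{2}/2! · (f^{(1)}(39) − f^{(1)}(9)) = 1/12 · (0.0256410 − 0.111111) = -0.00712251.
Partial sum through k=1: 96.0272.
Correction k=2: B_{4}/4! · (f^{(3)}(39) − f^{(3)}(9)) = −1/720 · (3.37160e-05 − 0.00274348) = 3.76357e-06.
Partial sum through k=2: 96.0272.
Correction k=3: B_{6}/6! · (f^{(5)}(39) − f^{(5)}(9)) = 1/30240 · (2.66004e-07 − 0.000406442) = -1.34317e-08.
Partial sum through k=3: 96.0272.
Correction k=4: B_{8}/8! · (f^{(7)}(39) − f^{(7)}(9)) = −1/1209600 · (5.24663e-09 − 0.000150534) = 1.24445e-10.

S_4 ≈ 96.0272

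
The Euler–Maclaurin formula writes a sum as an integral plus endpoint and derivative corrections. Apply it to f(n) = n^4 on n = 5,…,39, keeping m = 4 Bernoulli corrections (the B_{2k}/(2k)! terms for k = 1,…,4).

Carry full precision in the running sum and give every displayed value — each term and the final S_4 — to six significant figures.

S_4 ≈ 1.92210e+07

∫_5^39 x^4 dx evaluates to 1.80442e+07.
Boundary: ½(f(5) + f(39)) = ½(625.000 + 2.31344e+06) = 1.15703e+06.
So far: 1.92012e+07.
k=1: B_{2}/(2)! × [f^{(1)}(39) − f^{(1)}(5)] = 1/12 × (237276 − 500.000) = 19731.3.
Partial sum through k=1: 1.92210e+07.
k=2: B_{4}/(4)! × [f^{(3)}(39) − f^{(3)}(5)] = −1/720 × (936.000 − 120.000) = -1.13333.
Partial sum through k=2: 1.92210e+07.
k=3: B_{6}/(6)! × [f^{(5)}(39) − f^{(5)}(5)] = 1/30240 × (0.00000 − 0.00000) = 0.00000.
Partial sum through k=3: 1.92210e+07.
k=4: B_{8}/(8)! × [f^{(7)}(39) − f^{(7)}(5)] = −1/1209600 × (0.00000 − 0.00000) = 0.00000.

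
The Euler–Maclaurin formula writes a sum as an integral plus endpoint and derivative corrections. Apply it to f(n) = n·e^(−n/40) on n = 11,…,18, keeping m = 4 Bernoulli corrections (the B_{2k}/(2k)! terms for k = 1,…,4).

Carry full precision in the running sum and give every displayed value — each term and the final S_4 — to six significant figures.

S_4 ≈ 80.1295

Integral: ∫_11^18 x·e^(−x/40) dx = 70.2298.
Boundary: ½(f(11) + f(18)) = ½(8.35529 + 11.4773) = 9.91630.
Running total after boundary: 80.1461.
Order-1 term: 1/12 · (0.350695 − 0.550690) = -0.0166662.
After k=1: 80.1295.
Order-2 term: −1/720 · (0.00101622 − 0.00129365) = 3.85314e-07.
After k=2: 80.1295.
Order-3 term: 1/30240 · (1.13328e-06 − 1.40194e-06) = -8.88427e-12.
After k=3: 80.1295.
Order-4 term: −1/1209600 · (1.01964e-09 − 1.24710e-09) = 1.88042e-16.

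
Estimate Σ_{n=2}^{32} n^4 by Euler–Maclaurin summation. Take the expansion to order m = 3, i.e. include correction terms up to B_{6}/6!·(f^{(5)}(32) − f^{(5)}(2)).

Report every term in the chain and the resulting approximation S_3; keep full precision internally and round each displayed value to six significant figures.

∫_2^32 x^4 dx evaluates to 6.71088e+06.
½[f(2) + f(32)] = ½[16.0000 + 1.04858e+06] = 524296.
So far: 7.23518e+06.
Order-1 term: 1/12 · (131072 − 32.0000) = 10920.0.
Partial sum through k=1: 7.24610e+06.
Order-2 term: −1/720 · (768.000 − 48.0000) = -1.00000.
Partial sum through k=2: 7.24610e+06.
Order-3 term: 1/30240 · (0.00000 − 0.00000) = 0.00000.

S_3 ≈ 7.24610e+06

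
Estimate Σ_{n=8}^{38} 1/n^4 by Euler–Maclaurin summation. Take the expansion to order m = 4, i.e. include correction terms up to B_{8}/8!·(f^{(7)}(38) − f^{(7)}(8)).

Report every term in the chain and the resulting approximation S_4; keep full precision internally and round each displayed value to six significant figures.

∫_8^38 1/x^4 dx evaluates to 0.000644967.
½[f(8) + f(38)] = ½[0.000244141 + 4.79585e-07] = 0.000122310.
Running total after boundary: 0.000767277.
Order-1 term: 1/12 · (-5.04826e-08 − (-0.000122070)) = 1.01683e-05.
After k=1: 0.000777445.
Order-2 term: −1/720 · (-1.04881e-09 − (-5.72205e-05)) = -7.94714e-08.
After k=2: 0.000777366.
Order-3 term: 1/30240 · (-4.06740e-11 − (-5.00679e-05)) = 1.65568e-09.
After k=3: 0.000777368.
Order-4 term: −1/1209600 · (-2.53508e-12 − (-7.04080e-05)) = -5.82077e-11.

S_4 ≈ 0.000777367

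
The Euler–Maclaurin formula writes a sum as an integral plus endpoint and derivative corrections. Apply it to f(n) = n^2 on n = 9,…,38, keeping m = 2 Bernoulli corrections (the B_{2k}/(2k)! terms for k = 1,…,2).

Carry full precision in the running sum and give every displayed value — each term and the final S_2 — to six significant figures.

S_2 ≈ 18815.0

The integral term ∫_9^38 x^2 dx = 18047.7.
Boundary: ½(f(9) + f(38)) = ½(81.0000 + 1444.00) = 762.500.
Integral + boundary = 18810.2.
Correction k=1: B_{2}/2! · (f^{(1)}(38) − f^{(1)}(9)) = 1/12 · (76.0000 − 18.0000) = 4.83333.
After k=1: 18815.0.
Correction k=2: B_{4}/4! · (f^{(3)}(38) − f^{(3)}(9)) = −1/720 · (0.00000 − 0.00000) = 0.00000.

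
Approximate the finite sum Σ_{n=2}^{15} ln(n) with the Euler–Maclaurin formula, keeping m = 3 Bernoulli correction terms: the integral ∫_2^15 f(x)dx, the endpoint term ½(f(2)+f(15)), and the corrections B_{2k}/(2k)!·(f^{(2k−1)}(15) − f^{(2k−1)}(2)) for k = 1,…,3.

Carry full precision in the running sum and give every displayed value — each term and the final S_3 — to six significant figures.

Integral: ∫_2^15 ln(x) dx = 26.2345.
Endpoint term: (f(2) + f(15))/2 = (0.693147 + 2.70805)/2 = 1.70060.
So far: 27.9351.
k=1: B_{2}/(2)! × [f^{(1)}(15) − f^{(1)}(2)] = 1/12 × (0.0666667 − 0.500000) = -0.0361111.
After k=1: 27.8989.
k=2: B_{4}/(4)! × [f^{(3)}(15) − f^{(3)}(2)] = −1/720 × (0.000592593 − 0.250000) = 0.000346399.
After k=2: 27.8993.
k=3: B_{6}/(6)! × [f^{(5)}(15) − f^{(5)}(2)] = 1/30240 × (3.16049e-05 − 0.750000) = -2.48005e-05.

S_3 ≈ 27.8993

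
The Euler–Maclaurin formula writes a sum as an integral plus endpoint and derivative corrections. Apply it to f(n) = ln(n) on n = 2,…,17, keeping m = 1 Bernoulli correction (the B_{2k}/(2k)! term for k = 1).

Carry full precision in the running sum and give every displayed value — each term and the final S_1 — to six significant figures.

S_1 ≈ 33.5047

∫_2^17 ln(x) dx evaluates to 31.7783.
Endpoint term: (f(2) + f(17))/2 = (0.693147 + 2.83321)/2 = 1.76318.
Integral + boundary = 33.5415.
Order-1 term: 1/12 · (0.0588235 − 0.500000) = -0.0367647.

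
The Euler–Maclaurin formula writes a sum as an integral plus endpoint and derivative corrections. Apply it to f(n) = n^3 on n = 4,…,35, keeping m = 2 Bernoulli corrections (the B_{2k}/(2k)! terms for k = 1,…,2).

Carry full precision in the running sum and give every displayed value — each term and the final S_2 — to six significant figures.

∫_4^35 x^3 dx evaluates to 375092.
Endpoint term: (f(4) + f(35))/2 = (64.0000 + 42875.0)/2 = 21469.5.
So far: 396562.
Correction k=1: B_{2}/2! · (f^{(1)}(35) − f^{(1)}(4)) = 1/12 · (3675.00 − 48.0000) = 302.250.
After k=1: 396864.
Correction k=2: B_{4}/4! · (f^{(3)}(35) − f^{(3)}(4)) = −1/720 · (6.00000 − 6.00000) = 0.00000.

S_2 ≈ 396864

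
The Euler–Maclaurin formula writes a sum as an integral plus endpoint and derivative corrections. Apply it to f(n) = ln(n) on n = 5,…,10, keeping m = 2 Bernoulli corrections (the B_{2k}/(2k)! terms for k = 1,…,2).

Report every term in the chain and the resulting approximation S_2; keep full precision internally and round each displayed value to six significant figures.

The integral term ∫_5^10 ln(x) dx = 9.97866.
Boundary: ½(f(5) + f(10)) = ½(1.60944 + 2.30259) = 1.95601.
Running total after boundary: 11.9347.
k=1: B_{2}/(2)! × [f^{(1)}(10) − f^{(1)}(5)] = 1/12 × (0.100000 − 0.200000) = -0.00833333.
Partial sum through k=1: 11.9263.
k=2: B_{4}/(4)! × [f^{(3)}(10) − f^{(3)}(5)] = −1/720 × (0.00200000 − 0.0160000) = 1.94444e-05.

S_2 ≈ 11.9264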